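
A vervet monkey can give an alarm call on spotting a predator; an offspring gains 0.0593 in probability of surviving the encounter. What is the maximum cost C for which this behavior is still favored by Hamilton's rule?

0.02965

r to an offspring = 0.5 (one parent–offspring link: r = (1/2)^1 = 1/2).
Hamilton's rule: n·r·B > C, so the trait is favored while C < n·r·B = 1·0.5·0.0593 = 0.02965.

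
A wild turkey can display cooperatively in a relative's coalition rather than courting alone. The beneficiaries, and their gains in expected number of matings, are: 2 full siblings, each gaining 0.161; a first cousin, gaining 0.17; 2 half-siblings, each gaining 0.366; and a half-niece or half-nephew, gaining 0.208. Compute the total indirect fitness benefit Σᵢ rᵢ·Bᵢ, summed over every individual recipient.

r to a full sibling = 1/2 (full sibs share both parents — two paths of length 2: r = 2·(1/2)^2 = 1/2).
r to a first cousin = 0.125 (first cousins share one grandparent pair — two paths of length 4: r = 2·(1/2)^4 = 1/8).
r to a half-sibling = 0.25 (half-sibs share one parent — one path of length 2: r = (1/2)^2 = 1/4).
r to a half-niece or half-nephew = 0.125 (half-aunt/uncle↔niece/nephew: one path of length 3: r = (1/2)^3 = 1/8).
Summing one r·B term per recipient: 2·0.5·0.161 + 1·0.125·0.17 + 2·0.25·0.366 + 1·0.125·0.208 = 0.39125.

0.39125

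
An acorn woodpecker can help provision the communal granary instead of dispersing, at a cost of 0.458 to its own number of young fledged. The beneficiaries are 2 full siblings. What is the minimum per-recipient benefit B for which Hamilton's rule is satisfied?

r to a full sibling = 1/2 (full sibs share both parents — two paths of length 2: r = 2·(1/2)^2 = 1/2).
Hamilton's rule with n recipients of equal r: n·r·B > C, so B > C/(n·r) = 0.458/(2·0.5) = 0.458.

0.458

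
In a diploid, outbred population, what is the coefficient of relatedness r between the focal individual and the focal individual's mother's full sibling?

Each parent–offspring link contributes a factor of 1/2, and independent paths through distinct common ancestors add.
Full aunt/uncle↔niece/nephew: two paths of length 3 through the shared grandparent pair: r = 2·(1/2)^3 = 1/4.

0.25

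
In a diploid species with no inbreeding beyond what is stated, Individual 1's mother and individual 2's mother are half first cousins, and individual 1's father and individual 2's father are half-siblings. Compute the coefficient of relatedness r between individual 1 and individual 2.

0.078125

Wright's path rule: contributions from independent ancestry routes add.
Individual 1 and individual 2 are related in two ways: half second cousins through their mothers (r = 1/64) and half first cousins through their fathers (r = 1/16).
r = 1/64 + 1/16 = 5/64 = 0.078125.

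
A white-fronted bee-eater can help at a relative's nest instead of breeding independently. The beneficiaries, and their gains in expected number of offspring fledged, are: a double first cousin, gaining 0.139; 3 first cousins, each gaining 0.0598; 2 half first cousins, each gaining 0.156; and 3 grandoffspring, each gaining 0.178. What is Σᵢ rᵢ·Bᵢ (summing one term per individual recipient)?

0.210175

r to a double first cousin = 1/4 (double first cousins share both grandparent pairs — four paths of length 4: r = 4·(1/2)^4 = 1/4).
r to a first cousin = 0.125 (first cousins share one grandparent pair — two paths of length 4: r = 2·(1/2)^4 = 1/8).
r to a half first cousin = 1/16 (half first cousins share one grandparent — one path of length 4: r = (1/2)^4 = 1/16).
r to a grandoffspring = 1/4 (two parent–offspring links: r = (1/2)^2 = 1/4).
Summing one r·B term per recipient: 1·0.25·0.139 + 3·0.125·0.0598 + 2·0.0625·0.156 + 3·0.25·0.178 = 0.210175.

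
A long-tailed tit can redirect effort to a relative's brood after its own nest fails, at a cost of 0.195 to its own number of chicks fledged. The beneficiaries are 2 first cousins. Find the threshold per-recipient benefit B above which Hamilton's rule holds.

r to a first cousin = 1/8 (first cousins share one grandparent pair — two paths of length 4: r = 2·(1/2)^4 = 1/8).
Hamilton's rule with n recipients of equal r: n·r·B > C, so B > C/(n·r) = 0.195/(2·0.125) = 0.78.

0.78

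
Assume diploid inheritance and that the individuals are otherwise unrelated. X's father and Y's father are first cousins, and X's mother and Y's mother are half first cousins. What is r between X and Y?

0.046875

With two independent routes of shared ancestry, r is the sum of the two contributions.
X and Y are related in two ways: second cousins through their fathers (r = 1/32) and half second cousins through their mothers (r = 1/64).
r = 1/32 + 1/64 = 0.046875.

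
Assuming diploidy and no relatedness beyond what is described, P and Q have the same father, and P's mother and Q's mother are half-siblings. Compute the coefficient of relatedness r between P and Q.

Wright's path rule: contributions from independent ancestry routes add.
P and Q are related in two ways: half-sibs through their shared father (r = 1/4) and half first cousins through their mothers (r = 1/16).
r = 1/4 + 1/16 = 0.3125.

0.3125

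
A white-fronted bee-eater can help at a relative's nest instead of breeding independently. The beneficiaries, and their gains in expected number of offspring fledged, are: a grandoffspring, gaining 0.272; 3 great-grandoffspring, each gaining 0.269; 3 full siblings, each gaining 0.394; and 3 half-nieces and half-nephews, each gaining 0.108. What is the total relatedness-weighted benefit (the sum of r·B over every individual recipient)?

0.800375

r to a grandoffspring = 1/4 (two parent–offspring links: r = (1/2)^2 = 1/4).
r to a great-grandoffspring = 1/8 (three parent–offspring links: r = (1/2)^3 = 1/8).
r to a full sibling = 1/2 (full sibs share both parents — two paths of length 2: r = 2·(1/2)^2 = 1/2).
r to a half-niece or half-nephew = 1/8 (half-aunt/uncle↔niece/nephew: one path of length 3: r = (1/2)^3 = 1/8).
Summing one r·B term per recipient: 1·0.25·0.272 + 3·0.125·0.269 + 3·0.5·0.394 + 3·0.125·0.108 = 0.800375.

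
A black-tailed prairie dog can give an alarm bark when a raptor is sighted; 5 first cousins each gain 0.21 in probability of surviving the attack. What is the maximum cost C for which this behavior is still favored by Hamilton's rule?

0.13125

r to a first cousin = 1/8 (first cousins share one grandparent pair — two paths of length 4: r = 2·(1/2)^4 = 1/8).
Hamilton's rule: n·r·B > C, so the trait is favored while C < n·r·B = 5·0.125·0.21 = 0.13125.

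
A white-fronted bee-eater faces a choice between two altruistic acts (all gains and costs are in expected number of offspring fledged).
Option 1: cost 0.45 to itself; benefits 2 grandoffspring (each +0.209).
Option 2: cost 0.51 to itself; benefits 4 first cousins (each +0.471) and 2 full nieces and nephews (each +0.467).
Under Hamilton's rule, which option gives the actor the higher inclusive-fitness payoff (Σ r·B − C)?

Option 1: r to a grandoffspring = 0.25.
Option 1: Σ r·B − C = (2·0.25·0.209) − 0.45 = -0.3455.
Option 2: r to a first cousin = 0.125.
Option 2: r to a full niece or nephew = 0.25.
Option 2: Σ r·B − C = (4·0.125·0.471 + 2·0.25·0.467) − 0.51 = -0.041.
Option 2 has the higher net inclusive-fitness payoff.

Option 2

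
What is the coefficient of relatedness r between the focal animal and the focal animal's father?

Each parent–offspring link contributes a factor of 1/2, and independent paths through distinct common ancestors add.
One parent–offspring link: r = (1/2)^1 = 1/2.

0.5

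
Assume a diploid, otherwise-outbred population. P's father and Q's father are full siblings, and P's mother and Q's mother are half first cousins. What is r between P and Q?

Independent pedigree routes through distinct common ancestors add.
P and Q are related in two ways: first cousins through their fathers (r = 1/8) and half second cousins through their mothers (r = 1/64).
r = 1/8 + 1/64 = 0.140625.

0.140625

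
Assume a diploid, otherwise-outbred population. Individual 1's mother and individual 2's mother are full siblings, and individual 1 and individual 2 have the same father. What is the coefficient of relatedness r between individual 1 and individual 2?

0.375

Relatedness sums over independent paths through distinct common ancestors.
Individual 1 and individual 2 are related in two ways: first cousins through their mothers (r = 1/8) and half-sibs through their shared father (r = 1/4).
r = 1/8 + 1/4 = 0.375.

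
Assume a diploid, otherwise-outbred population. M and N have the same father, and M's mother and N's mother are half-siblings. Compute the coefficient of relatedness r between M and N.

0.3125

With two independent routes of shared ancestry, r is the sum of the two contributions.
M and N are related in two ways: half-sibs through their shared father (r = 1/4) and half first cousins through their mothers (r = 1/16).
r = 1/4 + 1/16 = 5/16 = 0.3125.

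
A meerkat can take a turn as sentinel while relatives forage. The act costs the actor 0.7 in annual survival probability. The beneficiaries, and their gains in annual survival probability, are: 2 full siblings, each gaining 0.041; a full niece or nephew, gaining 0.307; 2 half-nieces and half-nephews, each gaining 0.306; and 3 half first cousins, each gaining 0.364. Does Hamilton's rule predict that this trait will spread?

No

Hamilton's rule: the trait is favored when the sum of r·B over every recipient exceeds the actor's cost C.
r to a full sibling = 0.5 (full sibs share both parents — two paths of length 2: r = 2·(1/2)^2 = 1/2).
r to a full niece or nephew = 0.25 (full aunt/uncle↔niece/nephew: two paths of length 3 through the shared grandparent pair: r = 2·(1/2)^3 = 1/4).
r to a half-niece or half-nephew = 1/8 (half-aunt/uncle↔niece/nephew: one path of length 3: r = (1/2)^3 = 1/8).
r to a half first cousin = 0.0625 (half first cousins share one grandparent — one path of length 4: r = (1/2)^4 = 1/16).
Summing one r·B term per recipient: 2·0.5·0.041 + 1·0.25·0.307 + 2·0.125·0.306 + 3·0.0625·0.364 = 0.2625.
0.2625 < 0.7: the indirect benefit is less than the cost.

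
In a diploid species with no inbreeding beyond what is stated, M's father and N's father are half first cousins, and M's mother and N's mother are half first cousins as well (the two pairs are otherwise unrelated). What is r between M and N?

With two independent routes of shared ancestry, r is the sum of the two contributions.
M and N are related in two ways: half second cousins through their fathers (r = 1/64) and half second cousins through their mothers (r = 1/64).
r = 1/64 + 1/64 = 1/32 = 0.03125.

0.03125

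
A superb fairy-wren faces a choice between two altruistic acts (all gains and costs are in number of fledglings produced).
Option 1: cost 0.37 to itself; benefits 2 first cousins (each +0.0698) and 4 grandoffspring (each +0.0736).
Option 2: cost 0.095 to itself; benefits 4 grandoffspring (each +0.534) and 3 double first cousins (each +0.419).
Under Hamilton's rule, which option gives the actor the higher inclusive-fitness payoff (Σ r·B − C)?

Option 1: r to a first cousin = 0.125.
Option 1: r to a grandoffspring = 0.25.
Option 1: Σ r·B − C = (2·0.125·0.0698 + 4·0.25·0.0736) − 0.37 = -0.27895.
Option 2: r to a grandoffspring = 0.25.
Option 2: r to a double first cousin = 0.25.
Option 2: Σ r·B − C = (4·0.25·0.534 + 3·0.25·0.419) − 0.095 = 0.75325.
Option 2 has the higher net inclusive-fitness payoff.

Option 2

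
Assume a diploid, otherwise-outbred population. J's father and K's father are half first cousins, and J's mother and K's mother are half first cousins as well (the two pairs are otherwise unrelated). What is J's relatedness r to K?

0.03125

Independent pedigree routes through distinct common ancestors add.
J and K are related in two ways: half second cousins through their fathers (r = 1/64) and half second cousins through their mothers (r = 1/64).
r = 1/64 + 1/64 = 1/32 = 0.03125.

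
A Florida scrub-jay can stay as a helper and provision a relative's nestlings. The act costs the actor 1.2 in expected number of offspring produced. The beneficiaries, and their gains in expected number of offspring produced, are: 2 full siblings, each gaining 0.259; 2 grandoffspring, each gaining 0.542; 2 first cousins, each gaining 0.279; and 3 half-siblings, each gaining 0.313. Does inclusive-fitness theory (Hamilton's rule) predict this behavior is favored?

Hamilton's rule: the trait is favored when the sum of r·B over every recipient exceeds the actor's cost C.
r to a full sibling = 0.5 (full sibs share both parents — two paths of length 2: r = 2·(1/2)^2 = 1/2).
r to a grandoffspring = 0.25 (two parent–offspring links: r = (1/2)^2 = 1/4).
r to a first cousin = 0.125 (first cousins share one grandparent pair — two paths of length 4: r = 2·(1/2)^4 = 1/8).
r to a half-sibling = 1/4 (half-sibs share one parent — one path of length 2: r = (1/2)^2 = 1/4).
Summing one r·B term per recipient: 2·0.5·0.259 + 2·0.25·0.542 + 2·0.125·0.279 + 3·0.25·0.313 = 0.8345.
0.8345 < 1.2: the indirect benefit is less than the cost.

No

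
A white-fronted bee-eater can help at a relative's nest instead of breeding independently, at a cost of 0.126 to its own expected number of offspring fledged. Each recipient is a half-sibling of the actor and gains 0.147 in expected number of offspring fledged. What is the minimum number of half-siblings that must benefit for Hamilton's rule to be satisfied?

r to a half-sibling = 0.25 (half-sibs share one parent — one path of length 2: r = (1/2)^2 = 1/4).
Hamilton's rule: n·r·B > C  ⇒  n > C/(r·B) = 0.126/(0.25·0.147) = 3.429.
The smallest integer exceeding 3.429 is 4.

4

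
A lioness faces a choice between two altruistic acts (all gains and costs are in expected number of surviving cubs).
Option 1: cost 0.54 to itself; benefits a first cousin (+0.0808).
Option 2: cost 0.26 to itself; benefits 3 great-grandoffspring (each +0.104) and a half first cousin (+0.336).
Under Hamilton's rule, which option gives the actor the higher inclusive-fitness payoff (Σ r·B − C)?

Option 2

Option 1: r to a first cousin = 0.125.
Option 1: Σ r·B − C = (1·0.125·0.0808) − 0.54 = -0.5299.
Option 2: r to a great-grandoffspring = 0.125.
Option 2: r to a half first cousin = 0.0625.
Option 2: Σ r·B − C = (3·0.125·0.104 + 1·0.0625·0.336) − 0.26 = -0.2.
Option 2 has the higher net inclusive-fitness payoff.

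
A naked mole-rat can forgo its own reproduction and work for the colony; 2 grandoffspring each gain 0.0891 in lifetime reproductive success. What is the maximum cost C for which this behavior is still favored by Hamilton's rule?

r to a grandoffspring = 1/4 (two parent–offspring links: r = (1/2)^2 = 1/4).
Hamilton's rule: n·r·B > C, so the trait is favored while C < n·r·B = 2·0.25·0.0891 = 0.04455.

0.04455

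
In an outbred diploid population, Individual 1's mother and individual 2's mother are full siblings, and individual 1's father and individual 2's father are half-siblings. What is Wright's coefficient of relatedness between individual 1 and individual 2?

Independent pedigree routes through distinct common ancestors add.
Individual 1 and individual 2 are related in two ways: first cousins through their mothers (r = 1/8) and half first cousins through their fathers (r = 1/16).
r = 1/8 + 1/16 = 3/16 = 0.1875.

0.1875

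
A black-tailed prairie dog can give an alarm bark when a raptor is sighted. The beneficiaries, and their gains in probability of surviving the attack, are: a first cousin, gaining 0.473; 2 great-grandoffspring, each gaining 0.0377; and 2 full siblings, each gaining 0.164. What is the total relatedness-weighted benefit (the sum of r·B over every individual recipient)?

r to a first cousin = 0.125 (first cousins share one grandparent pair — two paths of length 4: r = 2·(1/2)^4 = 1/8).
r to a great-grandoffspring = 0.125 (three parent–offspring links: r = (1/2)^3 = 1/8).
r to a full sibling = 1/2 (full sibs share both parents — two paths of length 2: r = 2·(1/2)^2 = 1/2).
Summing one r·B term per recipient: 1·0.125·0.473 + 2·0.125·0.0377 + 2·0.5·0.164 = 0.23255.

0.23255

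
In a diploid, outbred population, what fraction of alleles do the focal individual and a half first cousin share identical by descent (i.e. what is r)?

0.0625

Half first cousins share one grandparent — one path of length 4: r = (1/2)^4 = 1/16.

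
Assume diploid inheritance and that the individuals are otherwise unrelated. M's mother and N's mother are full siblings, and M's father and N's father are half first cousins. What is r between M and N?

Independent pedigree routes through distinct common ancestors add.
M and N are related in two ways: first cousins through their mothers (r = 1/8) and half second cousins through their fathers (r = 1/64).
r = 1/8 + 1/64 = 9/64 = 0.140625.

0.140625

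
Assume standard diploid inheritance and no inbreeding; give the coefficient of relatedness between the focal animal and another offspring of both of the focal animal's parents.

Each parent–offspring link contributes a factor of 1/2, and independent paths through distinct common ancestors add.
Full sibs share both parents — two paths of length 2: r = 2·(1/2)^2 = 1/2.

0.5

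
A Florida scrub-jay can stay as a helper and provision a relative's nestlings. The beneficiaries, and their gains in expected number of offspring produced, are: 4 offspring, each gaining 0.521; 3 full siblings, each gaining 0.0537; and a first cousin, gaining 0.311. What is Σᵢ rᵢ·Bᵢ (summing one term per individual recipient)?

r to an offspring = 1/2 (one parent–offspring link: r = (1/2)^1 = 1/2).
r to a full sibling = 1/2 (full sibs share both parents — two paths of length 2: r = 2·(1/2)^2 = 1/2).
r to a first cousin = 0.125 (first cousins share one grandparent pair — two paths of length 4: r = 2·(1/2)^4 = 1/8).
Summing one r·B term per recipient: 4·0.5·0.521 + 3·0.5·0.0537 + 1·0.125·0.311 = 1.161425.

1.161425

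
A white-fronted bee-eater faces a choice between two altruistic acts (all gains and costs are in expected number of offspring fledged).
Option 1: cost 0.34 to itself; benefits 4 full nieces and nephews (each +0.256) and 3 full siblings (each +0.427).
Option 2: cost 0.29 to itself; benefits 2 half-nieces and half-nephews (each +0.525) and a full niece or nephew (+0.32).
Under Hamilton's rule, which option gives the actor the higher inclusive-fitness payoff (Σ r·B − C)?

Option 1

Option 1: r to a full niece or nephew = 0.25.
Option 1: r to a full sibling = 0.5.
Option 1: Σ r·B − C = (4·0.25·0.256 + 3·0.5·0.427) − 0.34 = 0.5565.
Option 2: r to a half-niece or half-nephew = 0.125.
Option 2: r to a full niece or nephew = 0.25.
Option 2: Σ r·B − C = (2·0.125·0.525 + 1·0.25·0.32) − 0.29 = -0.07875.
Option 1 has the higher net inclusive-fitness payoff.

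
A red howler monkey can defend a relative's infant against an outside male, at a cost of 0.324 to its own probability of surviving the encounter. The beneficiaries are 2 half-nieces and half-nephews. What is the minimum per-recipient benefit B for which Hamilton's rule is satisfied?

1.296

r to a half-niece or half-nephew = 0.125 (half-aunt/uncle↔niece/nephew: one path of length 3: r = (1/2)^3 = 1/8).
Hamilton's rule with n recipients of equal r: n·r·B > C, so B > C/(n·r) = 0.324/(2·0.125) = 1.296.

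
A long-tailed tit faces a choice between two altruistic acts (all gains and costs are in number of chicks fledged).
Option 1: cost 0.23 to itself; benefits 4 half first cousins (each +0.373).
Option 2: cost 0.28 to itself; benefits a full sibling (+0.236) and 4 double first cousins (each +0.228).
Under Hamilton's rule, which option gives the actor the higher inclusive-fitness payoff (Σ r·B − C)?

Option 2

Option 1: r to a half first cousin = 0.0625.
Option 1: Σ r·B − C = (4·0.0625·0.373) − 0.23 = -0.13675.
Option 2: r to a full sibling = 0.5.
Option 2: r to a double first cousin = 0.25.
Option 2: Σ r·B − C = (1·0.5·0.236 + 4·0.25·0.228) − 0.28 = 0.066.
Option 2 has the higher net inclusive-fitness payoff.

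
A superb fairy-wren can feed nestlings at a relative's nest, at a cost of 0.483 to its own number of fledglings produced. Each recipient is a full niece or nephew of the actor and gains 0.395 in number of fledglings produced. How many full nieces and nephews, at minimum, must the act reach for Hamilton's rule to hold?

r to a full niece or nephew = 0.25 (full aunt/uncle↔niece/nephew: two paths of length 3 through the shared grandparent pair: r = 2·(1/2)^3 = 1/4).
Hamilton's rule: n·r·B > C  ⇒  n > C/(r·B) = 0.483/(0.25·0.395) = 4.891.
The smallest integer exceeding 4.891 is 5.

5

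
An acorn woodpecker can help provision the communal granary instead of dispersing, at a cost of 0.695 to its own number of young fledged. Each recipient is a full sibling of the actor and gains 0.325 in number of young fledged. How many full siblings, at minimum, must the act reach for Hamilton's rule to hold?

5

r to a full sibling = 1/2 (full sibs share both parents — two paths of length 2: r = 2·(1/2)^2 = 1/2).
Hamilton's rule: n·r·B > C  ⇒  n > C/(r·B) = 0.695/(0.5·0.325) = 4.277.
The smallest integer exceeding 4.277 is 5.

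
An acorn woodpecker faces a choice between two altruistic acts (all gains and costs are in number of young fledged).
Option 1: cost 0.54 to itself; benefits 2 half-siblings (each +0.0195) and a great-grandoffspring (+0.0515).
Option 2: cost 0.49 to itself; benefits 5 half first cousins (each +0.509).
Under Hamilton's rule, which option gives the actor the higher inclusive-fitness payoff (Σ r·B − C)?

Option 1: r to a half-sibling = 0.25.
Option 1: r to a great-grandoffspring = 0.125.
Option 1: Σ r·B − C = (2·0.25·0.0195 + 1·0.125·0.0515) − 0.54 = -0.5238125.
Option 2: r to a half first cousin = 0.0625.
Option 2: Σ r·B − C = (5·0.0625·0.509) − 0.49 = -0.3309375.
Option 2 has the higher net inclusive-fitness payoff.

Option 2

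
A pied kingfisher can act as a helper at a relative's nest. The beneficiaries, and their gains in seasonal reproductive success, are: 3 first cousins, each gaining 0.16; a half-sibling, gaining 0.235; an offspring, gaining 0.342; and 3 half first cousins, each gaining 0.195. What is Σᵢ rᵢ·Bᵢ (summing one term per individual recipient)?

r to a first cousin = 1/8 (first cousins share one grandparent pair — two paths of length 4: r = 2·(1/2)^4 = 1/8).
r to a half-sibling = 0.25 (half-sibs share one parent — one path of length 2: r = (1/2)^2 = 1/4).
r to an offspring = 1/2 (one parent–offspring link: r = (1/2)^1 = 1/2).
r to a half first cousin = 1/16 (half first cousins share one grandparent — one path of length 4: r = (1/2)^4 = 1/16).
Summing one r·B term per recipient: 3·0.125·0.16 + 1·0.25·0.235 + 1·0.5·0.342 + 3·0.0625·0.195 = 0.3263125.

0.3263125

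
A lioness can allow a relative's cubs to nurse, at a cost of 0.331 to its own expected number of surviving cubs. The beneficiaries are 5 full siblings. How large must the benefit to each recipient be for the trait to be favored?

r to a full sibling = 1/2 (full sibs share both parents — two paths of length 2: r = 2·(1/2)^2 = 1/2).
Hamilton's rule with n recipients of equal r: n·r·B > C, so B > C/(n·r) = 0.331/(5·0.5) = 0.1324.

0.1324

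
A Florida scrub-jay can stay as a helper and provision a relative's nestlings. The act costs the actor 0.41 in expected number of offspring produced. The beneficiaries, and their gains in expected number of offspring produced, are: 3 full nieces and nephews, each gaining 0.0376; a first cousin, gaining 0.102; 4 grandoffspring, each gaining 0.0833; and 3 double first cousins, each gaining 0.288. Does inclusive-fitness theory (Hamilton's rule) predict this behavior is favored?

Hamilton's rule: the trait is favored when the sum of r·B over every recipient exceeds the actor's cost C.
r to a full niece or nephew = 0.25 (full aunt/uncle↔niece/nephew: two paths of length 3 through the shared grandparent pair: r = 2·(1/2)^3 = 1/4).
r to a first cousin = 1/8 (first cousins share one grandparent pair — two paths of length 4: r = 2·(1/2)^4 = 1/8).
r to a grandoffspring = 0.25 (two parent–offspring links: r = (1/2)^2 = 1/4).
r to a double first cousin = 1/4 (double first cousins share both grandparent pairs — four paths of length 4: r = 4·(1/2)^4 = 1/4).
Summing one r·B term per recipient: 3·0.25·0.0376 + 1·0.125·0.102 + 4·0.25·0.0833 + 3·0.25·0.288 = 0.34025.
0.34025 < 0.41: the indirect benefit is less than the cost.

No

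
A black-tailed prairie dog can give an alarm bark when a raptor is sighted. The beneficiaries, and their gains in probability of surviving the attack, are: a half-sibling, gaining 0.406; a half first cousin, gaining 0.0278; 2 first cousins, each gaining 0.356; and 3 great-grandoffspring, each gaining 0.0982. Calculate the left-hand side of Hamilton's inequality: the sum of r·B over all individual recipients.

0.2290625

r to a half-sibling = 0.25 (half-sibs share one parent — one path of length 2: r = (1/2)^2 = 1/4).
r to a half first cousin = 0.0625 (half first cousins share one grandparent — one path of length 4: r = (1/2)^4 = 1/16).
r to a first cousin = 0.125 (first cousins share one grandparent pair — two paths of length 4: r = 2·(1/2)^4 = 1/8).
r to a great-grandoffspring = 1/8 (three parent–offspring links: r = (1/2)^3 = 1/8).
Summing one r·B term per recipient: 1·0.25·0.406 + 1·0.0625·0.0278 + 2·0.125·0.356 + 3·0.125·0.0982 = 0.2290625.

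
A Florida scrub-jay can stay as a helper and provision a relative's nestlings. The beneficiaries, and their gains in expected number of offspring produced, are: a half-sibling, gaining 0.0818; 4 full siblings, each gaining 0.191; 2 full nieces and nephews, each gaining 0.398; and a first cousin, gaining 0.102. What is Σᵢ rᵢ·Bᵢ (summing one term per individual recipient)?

0.6142

r to a half-sibling = 1/4 (half-sibs share one parent — one path of length 2: r = (1/2)^2 = 1/4).
r to a full sibling = 0.5 (full sibs share both parents — two paths of length 2: r = 2·(1/2)^2 = 1/2).
r to a full niece or nephew = 0.25 (full aunt/uncle↔niece/nephew: two paths of length 3 through the shared grandparent pair: r = 2·(1/2)^3 = 1/4).
r to a first cousin = 1/8 (first cousins share one grandparent pair — two paths of length 4: r = 2·(1/2)^4 = 1/8).
Summing one r·B term per recipient: 1·0.25·0.0818 + 4·0.5·0.191 + 2·0.25·0.398 + 1·0.125·0.102 = 0.6142.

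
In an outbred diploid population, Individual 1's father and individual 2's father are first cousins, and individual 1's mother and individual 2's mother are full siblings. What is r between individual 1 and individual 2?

0.15625

Independent pedigree routes through distinct common ancestors add.
Individual 1 and individual 2 are related in two ways: second cousins through their fathers (r = 1/32) and first cousins through their mothers (r = 1/8).
r = 1/32 + 1/8 = 5/32 = 0.15625.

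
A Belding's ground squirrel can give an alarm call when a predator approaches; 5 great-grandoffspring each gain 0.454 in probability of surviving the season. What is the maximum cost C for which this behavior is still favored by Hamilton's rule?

0.28375

r to a great-grandoffspring = 0.125 (three parent–offspring links: r = (1/2)^3 = 1/8).
Hamilton's rule: n·r·B > C, so the trait is favored while C < n·r·B = 5·0.125·0.454 = 0.28375.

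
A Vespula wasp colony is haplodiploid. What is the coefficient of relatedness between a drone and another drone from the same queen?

0.5

Haploid brothers each carry a random half of the queen's diploid genome, so on average they share half: r = 1/2.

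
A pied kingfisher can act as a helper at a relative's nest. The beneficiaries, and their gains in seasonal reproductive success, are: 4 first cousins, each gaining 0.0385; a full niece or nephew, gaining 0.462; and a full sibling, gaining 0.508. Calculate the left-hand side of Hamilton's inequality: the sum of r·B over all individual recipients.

r to a first cousin = 0.125 (first cousins share one grandparent pair — two paths of length 4: r = 2·(1/2)^4 = 1/8).
r to a full niece or nephew = 0.25 (full aunt/uncle↔niece/nephew: two paths of length 3 through the shared grandparent pair: r = 2·(1/2)^3 = 1/4).
r to a full sibling = 0.5 (full sibs share both parents — two paths of length 2: r = 2·(1/2)^2 = 1/2).
Summing one r·B term per recipient: 4·0.125·0.0385 + 1·0.25·0.462 + 1·0.5·0.508 = 0.38875.

0.38875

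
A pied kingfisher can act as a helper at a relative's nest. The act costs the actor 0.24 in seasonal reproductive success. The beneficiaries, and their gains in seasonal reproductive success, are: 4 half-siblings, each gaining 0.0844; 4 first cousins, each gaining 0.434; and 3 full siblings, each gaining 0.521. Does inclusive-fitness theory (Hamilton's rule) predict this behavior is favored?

Hamilton's rule: the trait is favored when the sum of r·B over every recipient exceeds the actor's cost C.
r to a half-sibling = 0.25 (half-sibs share one parent — one path of length 2: r = (1/2)^2 = 1/4).
r to a first cousin = 1/8 (first cousins share one grandparent pair — two paths of length 4: r = 2·(1/2)^4 = 1/8).
r to a full sibling = 1/2 (full sibs share both parents — two paths of length 2: r = 2·(1/2)^2 = 1/2).
Summing one r·B term per recipient: 4·0.25·0.0844 + 4·0.125·0.434 + 3·0.5·0.521 = 1.0829.
1.0829 > 0.24: the indirect benefit exceeds the cost.

Yes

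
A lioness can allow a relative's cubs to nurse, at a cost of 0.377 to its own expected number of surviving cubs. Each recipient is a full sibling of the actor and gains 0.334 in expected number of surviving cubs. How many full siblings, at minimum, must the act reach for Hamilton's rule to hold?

r to a full sibling = 0.5 (full sibs share both parents — two paths of length 2: r = 2·(1/2)^2 = 1/2).
Hamilton's rule: n·r·B > C  ⇒  n > C/(r·B) = 0.377/(0.5·0.334) = 2.257.
The smallest integer exceeding 2.257 is 3.

3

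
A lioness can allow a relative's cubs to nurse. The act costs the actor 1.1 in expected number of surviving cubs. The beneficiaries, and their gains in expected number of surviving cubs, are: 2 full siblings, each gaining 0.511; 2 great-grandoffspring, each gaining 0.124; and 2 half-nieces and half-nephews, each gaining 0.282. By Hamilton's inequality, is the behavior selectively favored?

Hamilton's rule: the trait is favored when the sum of r·B over every recipient exceeds the actor's cost C.
r to a full sibling = 1/2 (full sibs share both parents — two paths of length 2: r = 2·(1/2)^2 = 1/2).
r to a great-grandoffspring = 0.125 (three parent–offspring links: r = (1/2)^3 = 1/8).
r to a half-niece or half-nephew = 0.125 (half-aunt/uncle↔niece/nephew: one path of length 3: r = (1/2)^3 = 1/8).
Summing one r·B term per recipient: 2·0.5·0.511 + 2·0.125·0.124 + 2·0.125·0.282 = 0.6125.
0.6125 < 1.1: the indirect benefit is less than the cost.

No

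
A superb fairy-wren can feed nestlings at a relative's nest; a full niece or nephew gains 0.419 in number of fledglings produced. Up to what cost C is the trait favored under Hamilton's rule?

r to a full niece or nephew = 1/4 (full aunt/uncle↔niece/nephew: two paths of length 3 through the shared grandparent pair: r = 2·(1/2)^3 = 1/4).
Hamilton's rule: n·r·B > C, so the trait is favored while C < n·r·B = 1·0.25·0.419 = 0.10475.

0.10475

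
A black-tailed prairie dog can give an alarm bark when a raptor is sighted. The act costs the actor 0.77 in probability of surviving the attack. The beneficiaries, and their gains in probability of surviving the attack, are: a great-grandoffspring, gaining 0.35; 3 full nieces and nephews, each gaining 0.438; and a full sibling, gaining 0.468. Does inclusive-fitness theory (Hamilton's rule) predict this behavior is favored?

No

Hamilton's rule: the trait is favored when the sum of r·B over every recipient exceeds the actor's cost C.
r to a great-grandoffspring = 0.125 (three parent–offspring links: r = (1/2)^3 = 1/8).
r to a full niece or nephew = 0.25 (full aunt/uncle↔niece/nephew: two paths of length 3 through the shared grandparent pair: r = 2·(1/2)^3 = 1/4).
r to a full sibling = 0.5 (full sibs share both parents — two paths of length 2: r = 2·(1/2)^2 = 1/2).
Summing one r·B term per recipient: 1·0.125·0.35 + 3·0.25·0.438 + 1·0.5·0.468 = 0.60625.
0.60625 < 0.77: the indirect benefit is less than the cost.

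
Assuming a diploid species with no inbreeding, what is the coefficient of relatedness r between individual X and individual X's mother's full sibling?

Each parent–offspring link contributes a factor of 1/2, and independent paths through distinct common ancestors add.
Full aunt/uncle↔niece/nephew: two paths of length 3 through the shared grandparent pair: r = 2·(1/2)^3 = 1/4.

0.25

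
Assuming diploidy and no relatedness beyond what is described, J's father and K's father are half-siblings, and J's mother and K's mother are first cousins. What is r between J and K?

0.09375

With two independent routes of shared ancestry, r is the sum of the two contributions.
J and K are related in two ways: half first cousins through their fathers (r = 1/16) and second cousins through their mothers (r = 1/32).
r = 1/16 + 1/32 = 0.09375.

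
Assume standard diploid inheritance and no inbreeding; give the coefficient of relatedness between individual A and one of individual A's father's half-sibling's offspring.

0.0625

Each parent–offspring link contributes a factor of 1/2, and independent paths through distinct common ancestors add.
Half first cousins share one grandparent — one path of length 4: r = (1/2)^4 = 1/16.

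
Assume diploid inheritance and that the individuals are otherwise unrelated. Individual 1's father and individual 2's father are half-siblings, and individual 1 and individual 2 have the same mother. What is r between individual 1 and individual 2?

With two independent routes of shared ancestry, r is the sum of the two contributions.
Individual 1 and individual 2 are related in two ways: half first cousins through their fathers (r = 1/16) and half-sibs through their shared mother (r = 1/4).
r = 1/16 + 1/4 = 5/16 = 0.3125.

0.3125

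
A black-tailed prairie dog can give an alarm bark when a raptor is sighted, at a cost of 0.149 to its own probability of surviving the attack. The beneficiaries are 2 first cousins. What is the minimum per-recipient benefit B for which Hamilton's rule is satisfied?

0.596

r to a first cousin = 1/8 (first cousins share one grandparent pair — two paths of length 4: r = 2·(1/2)^4 = 1/8).
Hamilton's rule with n recipients of equal r: n·r·B > C, so B > C/(n·r) = 0.149/(2·0.125) = 0.596.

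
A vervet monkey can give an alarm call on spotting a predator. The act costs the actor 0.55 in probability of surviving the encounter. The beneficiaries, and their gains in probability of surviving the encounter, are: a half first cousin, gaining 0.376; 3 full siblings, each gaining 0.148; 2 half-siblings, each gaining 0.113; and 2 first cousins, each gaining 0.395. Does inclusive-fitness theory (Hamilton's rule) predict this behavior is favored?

No

Hamilton's rule: the trait is favored when the sum of r·B over every recipient exceeds the actor's cost C.
r to a half first cousin = 1/16 (half first cousins share one grandparent — one path of length 4: r = (1/2)^4 = 1/16).
r to a full sibling = 0.5 (full sibs share both parents — two paths of length 2: r = 2·(1/2)^2 = 1/2).
r to a half-sibling = 0.25 (half-sibs share one parent — one path of length 2: r = (1/2)^2 = 1/4).
r to a first cousin = 0.125 (first cousins share one grandparent pair — two paths of length 4: r = 2·(1/2)^4 = 1/8).
Summing one r·B term per recipient: 1·0.0625·0.376 + 3·0.5·0.148 + 2·0.25·0.113 + 2·0.125·0.395 = 0.40075.
0.40075 < 0.55: the indirect benefit is less than the cost.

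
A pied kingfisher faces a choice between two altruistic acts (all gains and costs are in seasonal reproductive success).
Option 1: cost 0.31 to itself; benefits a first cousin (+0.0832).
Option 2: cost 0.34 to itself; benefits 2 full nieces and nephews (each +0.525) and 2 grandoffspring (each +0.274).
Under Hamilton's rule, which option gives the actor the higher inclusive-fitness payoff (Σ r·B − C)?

Option 1: r to a first cousin = 0.125.
Option 1: Σ r·B − C = (1·0.125·0.0832) − 0.31 = -0.2996.
Option 2: r to a full niece or nephew = 0.25.
Option 2: r to a grandoffspring = 0.25.
Option 2: Σ r·B − C = (2·0.25·0.525 + 2·0.25·0.274) − 0.34 = 0.0595.
Option 2 has the higher net inclusive-fitness payoff.

Option 2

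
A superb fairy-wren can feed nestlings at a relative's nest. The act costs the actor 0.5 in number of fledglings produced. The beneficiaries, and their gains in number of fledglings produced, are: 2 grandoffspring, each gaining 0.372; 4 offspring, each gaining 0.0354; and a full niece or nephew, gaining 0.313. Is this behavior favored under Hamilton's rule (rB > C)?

No

Hamilton's rule: the trait is favored when the sum of r·B over every recipient exceeds the actor's cost C.
r to a grandoffspring = 1/4 (two parent–offspring links: r = (1/2)^2 = 1/4).
r to an offspring = 0.5 (one parent–offspring link: r = (1/2)^1 = 1/2).
r to a full niece or nephew = 0.25 (full aunt/uncle↔niece/nephew: two paths of length 3 through the shared grandparent pair: r = 2·(1/2)^3 = 1/4).
Summing one r·B term per recipient: 2·0.25·0.372 + 4·0.5·0.0354 + 1·0.25·0.313 = 0.33505.
0.33505 < 0.5: the indirect benefit is less than the cost.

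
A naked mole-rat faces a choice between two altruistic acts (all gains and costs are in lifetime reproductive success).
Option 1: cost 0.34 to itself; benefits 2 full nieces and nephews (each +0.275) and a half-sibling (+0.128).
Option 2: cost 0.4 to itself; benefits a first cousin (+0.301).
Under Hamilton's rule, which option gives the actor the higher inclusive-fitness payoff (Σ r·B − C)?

Option 1: r to a full niece or nephew = 0.25.
Option 1: r to a half-sibling = 0.25.
Option 1: Σ r·B − C = (2·0.25·0.275 + 1·0.25·0.128) − 0.34 = -0.1705.
Option 2: r to a first cousin = 0.125.
Option 2: Σ r·B − C = (1·0.125·0.301) − 0.4 = -0.362375.
Option 1 has the higher net inclusive-fitness payoff.

Option 1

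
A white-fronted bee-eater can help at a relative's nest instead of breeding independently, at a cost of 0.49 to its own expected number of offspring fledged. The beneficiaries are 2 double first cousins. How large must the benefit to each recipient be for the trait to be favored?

0.98

r to a double first cousin = 1/4 (double first cousins share both grandparent pairs — four paths of length 4: r = 4·(1/2)^4 = 1/4).
Hamilton's rule with n recipients of equal r: n·r·B > C, so B > C/(n·r) = 0.49/(2·0.25) = 0.98.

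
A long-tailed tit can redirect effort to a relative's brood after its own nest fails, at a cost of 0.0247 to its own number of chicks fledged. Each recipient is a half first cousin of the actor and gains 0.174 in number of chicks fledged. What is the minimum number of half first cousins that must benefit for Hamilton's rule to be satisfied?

r to a half first cousin = 1/16 (half first cousins share one grandparent — one path of length 4: r = (1/2)^4 = 1/16).
Hamilton's rule: n·r·B > C  ⇒  n > C/(r·B) = 0.0247/(0.0625·0.174) = 2.271.
The smallest integer exceeding 2.271 is 3.

3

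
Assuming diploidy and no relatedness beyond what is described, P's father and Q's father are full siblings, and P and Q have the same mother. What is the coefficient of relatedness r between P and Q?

Relatedness sums over independent paths through distinct common ancestors.
P and Q are related in two ways: first cousins through their fathers (r = 1/8) and half-sibs through their shared mother (r = 1/4).
r = 1/8 + 1/4 = 0.375.

0.375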